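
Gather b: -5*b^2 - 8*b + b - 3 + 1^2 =-5*b^2 - 7*b - 2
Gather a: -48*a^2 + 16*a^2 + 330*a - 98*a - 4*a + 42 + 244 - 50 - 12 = -32*a^2 + 228*a + 224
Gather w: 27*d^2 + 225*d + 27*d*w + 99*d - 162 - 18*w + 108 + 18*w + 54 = 27*d^2 + 27*d*w + 324*d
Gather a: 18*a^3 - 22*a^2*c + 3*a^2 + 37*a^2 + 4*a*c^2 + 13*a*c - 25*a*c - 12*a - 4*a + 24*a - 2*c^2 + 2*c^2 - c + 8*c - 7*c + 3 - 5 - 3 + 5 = 18*a^3 + a^2*(40 - 22*c) + a*(4*c^2 - 12*c + 8)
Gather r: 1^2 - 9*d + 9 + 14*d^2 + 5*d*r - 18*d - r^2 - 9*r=14*d^2 - 27*d - r^2 + r*(5*d - 9) + 10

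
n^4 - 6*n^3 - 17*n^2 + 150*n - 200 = (n - 5)*(n - 4)*(n - 2)*(n + 5)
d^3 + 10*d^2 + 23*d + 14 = (d + 1)*(d + 2)*(d + 7)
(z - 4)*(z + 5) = z^2 + z - 20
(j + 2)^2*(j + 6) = j^3 + 10*j^2 + 28*j + 24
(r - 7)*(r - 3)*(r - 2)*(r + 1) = r^4 - 11*r^3 + 29*r^2 - r - 42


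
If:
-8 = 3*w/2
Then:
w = -16/3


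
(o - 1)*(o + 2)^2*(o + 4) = o^4 + 7*o^3 + 12*o^2 - 4*o - 16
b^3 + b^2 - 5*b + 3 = (b - 1)^2*(b + 3)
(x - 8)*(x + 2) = x^2 - 6*x - 16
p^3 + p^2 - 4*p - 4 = (p - 2)*(p + 1)*(p + 2)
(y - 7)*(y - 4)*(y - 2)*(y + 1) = y^4 - 12*y^3 + 37*y^2 - 6*y - 56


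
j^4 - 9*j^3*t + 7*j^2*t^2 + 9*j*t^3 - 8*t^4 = (j - 8*t)*(j - t)^2*(j + t)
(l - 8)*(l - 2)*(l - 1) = l^3 - 11*l^2 + 26*l - 16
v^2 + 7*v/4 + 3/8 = (v + 1/4)*(v + 3/2)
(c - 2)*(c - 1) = c^2 - 3*c + 2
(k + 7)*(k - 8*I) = k^2 + 7*k - 8*I*k - 56*I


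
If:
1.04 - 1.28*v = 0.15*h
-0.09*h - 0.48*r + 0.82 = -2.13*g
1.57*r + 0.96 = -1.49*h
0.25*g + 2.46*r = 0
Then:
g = -0.40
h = -0.69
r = 0.04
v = 0.89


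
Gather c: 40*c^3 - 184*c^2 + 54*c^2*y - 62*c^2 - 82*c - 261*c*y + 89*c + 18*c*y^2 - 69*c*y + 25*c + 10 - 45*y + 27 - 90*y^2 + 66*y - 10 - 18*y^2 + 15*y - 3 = 40*c^3 + c^2*(54*y - 246) + c*(18*y^2 - 330*y + 32) - 108*y^2 + 36*y + 24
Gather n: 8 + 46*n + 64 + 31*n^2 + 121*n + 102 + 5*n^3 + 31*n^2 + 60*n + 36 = 5*n^3 + 62*n^2 + 227*n + 210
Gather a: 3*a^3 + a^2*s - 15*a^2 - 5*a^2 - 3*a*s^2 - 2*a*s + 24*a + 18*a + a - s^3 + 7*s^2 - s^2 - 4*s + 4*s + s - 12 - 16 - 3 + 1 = 3*a^3 + a^2*(s - 20) + a*(-3*s^2 - 2*s + 43) - s^3 + 6*s^2 + s - 30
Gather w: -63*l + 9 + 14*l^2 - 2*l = 14*l^2 - 65*l + 9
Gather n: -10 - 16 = -26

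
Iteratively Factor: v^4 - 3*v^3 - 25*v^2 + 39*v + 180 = (v + 3)*(v^3 - 6*v^2 - 7*v + 60) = (v - 4)*(v + 3)*(v^2 - 2*v - 15) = (v - 4)*(v + 3)^2*(v - 5)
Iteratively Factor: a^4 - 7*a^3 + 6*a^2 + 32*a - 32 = (a - 4)*(a^3 - 3*a^2 - 6*a + 8) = (a - 4)*(a + 2)*(a^2 - 5*a + 4) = (a - 4)^2*(a + 2)*(a - 1)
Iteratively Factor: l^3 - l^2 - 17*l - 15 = (l - 5)*(l^2 + 4*l + 3) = (l - 5)*(l + 3)*(l + 1)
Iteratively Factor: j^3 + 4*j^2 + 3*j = (j)*(j^2 + 4*j + 3) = j*(j + 3)*(j + 1)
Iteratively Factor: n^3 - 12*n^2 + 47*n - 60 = (n - 5)*(n^2 - 7*n + 12) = (n - 5)*(n - 4)*(n - 3)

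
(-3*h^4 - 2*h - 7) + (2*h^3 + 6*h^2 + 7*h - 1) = -3*h^4 + 2*h^3 + 6*h^2 + 5*h - 8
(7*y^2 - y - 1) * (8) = 56*y^2 - 8*y - 8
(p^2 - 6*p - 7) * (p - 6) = p^3 - 12*p^2 + 29*p + 42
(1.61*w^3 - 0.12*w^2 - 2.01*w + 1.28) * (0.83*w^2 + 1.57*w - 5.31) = 1.3363*w^5 + 2.4281*w^4 - 10.4058*w^3 - 1.4561*w^2 + 12.6827*w - 6.7968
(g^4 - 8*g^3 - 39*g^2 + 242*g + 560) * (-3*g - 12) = -3*g^5 + 12*g^4 + 213*g^3 - 258*g^2 - 4584*g - 6720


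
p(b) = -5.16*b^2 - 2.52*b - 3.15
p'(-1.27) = 10.59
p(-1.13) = -6.89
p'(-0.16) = -0.87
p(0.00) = -3.15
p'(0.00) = -2.52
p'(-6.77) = 67.35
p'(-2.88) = 27.20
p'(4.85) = -52.57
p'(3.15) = -35.03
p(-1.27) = -8.27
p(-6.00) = -173.79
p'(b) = -10.32*b - 2.52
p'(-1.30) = 10.90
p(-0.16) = -2.88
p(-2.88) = -38.69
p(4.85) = -136.75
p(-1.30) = -8.59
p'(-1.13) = 9.14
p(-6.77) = -222.59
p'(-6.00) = 59.40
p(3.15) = -62.29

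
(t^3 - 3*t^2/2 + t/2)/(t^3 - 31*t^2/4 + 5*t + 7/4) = 2*t*(2*t - 1)/(4*t^2 - 27*t - 7)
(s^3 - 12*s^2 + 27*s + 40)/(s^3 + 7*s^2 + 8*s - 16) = (s^3 - 12*s^2 + 27*s + 40)/(s^3 + 7*s^2 + 8*s - 16)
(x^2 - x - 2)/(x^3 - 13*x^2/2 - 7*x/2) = 2*(-x^2 + x + 2)/(x*(-2*x^2 + 13*x + 7))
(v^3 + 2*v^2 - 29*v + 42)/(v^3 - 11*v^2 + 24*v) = (v^2 + 5*v - 14)/(v*(v - 8))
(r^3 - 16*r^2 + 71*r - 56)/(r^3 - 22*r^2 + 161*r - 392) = (r - 1)/(r - 7)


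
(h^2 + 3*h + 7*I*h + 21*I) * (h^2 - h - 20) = h^4 + 2*h^3 + 7*I*h^3 - 23*h^2 + 14*I*h^2 - 60*h - 161*I*h - 420*I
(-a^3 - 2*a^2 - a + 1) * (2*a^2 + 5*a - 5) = -2*a^5 - 9*a^4 - 7*a^3 + 7*a^2 + 10*a - 5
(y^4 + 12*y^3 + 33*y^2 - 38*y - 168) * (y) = y^5 + 12*y^4 + 33*y^3 - 38*y^2 - 168*y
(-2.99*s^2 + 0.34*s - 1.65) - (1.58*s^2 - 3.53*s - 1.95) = -4.57*s^2 + 3.87*s + 0.3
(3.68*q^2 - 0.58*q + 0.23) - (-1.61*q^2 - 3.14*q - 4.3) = 5.29*q^2 + 2.56*q + 4.53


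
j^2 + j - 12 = (j - 3)*(j + 4)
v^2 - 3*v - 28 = (v - 7)*(v + 4)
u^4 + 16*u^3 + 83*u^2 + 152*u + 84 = (u + 1)*(u + 2)*(u + 6)*(u + 7)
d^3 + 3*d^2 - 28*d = d*(d - 4)*(d + 7)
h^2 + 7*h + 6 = (h + 1)*(h + 6)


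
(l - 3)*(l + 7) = l^2 + 4*l - 21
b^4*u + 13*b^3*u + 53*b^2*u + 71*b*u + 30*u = (b + 1)*(b + 5)*(b + 6)*(b*u + u)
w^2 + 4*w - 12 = (w - 2)*(w + 6)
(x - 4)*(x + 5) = x^2 + x - 20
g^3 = g^3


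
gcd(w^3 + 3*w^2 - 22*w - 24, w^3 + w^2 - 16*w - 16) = w^2 - 3*w - 4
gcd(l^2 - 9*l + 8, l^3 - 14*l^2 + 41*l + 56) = l - 8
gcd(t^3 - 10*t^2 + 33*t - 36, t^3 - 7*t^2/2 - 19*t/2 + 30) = t - 4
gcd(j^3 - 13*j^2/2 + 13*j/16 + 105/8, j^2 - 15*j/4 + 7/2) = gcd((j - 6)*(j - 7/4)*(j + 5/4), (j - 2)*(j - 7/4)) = j - 7/4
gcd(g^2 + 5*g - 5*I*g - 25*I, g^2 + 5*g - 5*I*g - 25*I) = g^2 + g*(5 - 5*I) - 25*I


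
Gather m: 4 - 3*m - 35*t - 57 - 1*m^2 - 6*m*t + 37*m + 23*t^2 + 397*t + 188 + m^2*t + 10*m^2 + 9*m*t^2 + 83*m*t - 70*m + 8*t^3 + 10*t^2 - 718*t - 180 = m^2*(t + 9) + m*(9*t^2 + 77*t - 36) + 8*t^3 + 33*t^2 - 356*t - 45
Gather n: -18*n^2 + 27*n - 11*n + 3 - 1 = -18*n^2 + 16*n + 2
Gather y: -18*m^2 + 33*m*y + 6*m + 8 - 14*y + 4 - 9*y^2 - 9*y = -18*m^2 + 6*m - 9*y^2 + y*(33*m - 23) + 12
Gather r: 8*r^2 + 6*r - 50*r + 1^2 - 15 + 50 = 8*r^2 - 44*r + 36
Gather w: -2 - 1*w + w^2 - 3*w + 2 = w^2 - 4*w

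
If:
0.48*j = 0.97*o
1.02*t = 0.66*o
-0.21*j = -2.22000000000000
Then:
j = 10.57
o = 5.23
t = 3.38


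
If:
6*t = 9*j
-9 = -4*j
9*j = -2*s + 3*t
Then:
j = 9/4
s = -81/16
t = 27/8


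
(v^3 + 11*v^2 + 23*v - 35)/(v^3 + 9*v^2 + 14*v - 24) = (v^2 + 12*v + 35)/(v^2 + 10*v + 24)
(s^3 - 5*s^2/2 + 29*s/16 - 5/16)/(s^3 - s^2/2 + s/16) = (4*s^2 - 9*s + 5)/(s*(4*s - 1))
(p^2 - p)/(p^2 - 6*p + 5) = p/(p - 5)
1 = 1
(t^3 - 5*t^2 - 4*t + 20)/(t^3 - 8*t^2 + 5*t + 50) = (t - 2)/(t - 5)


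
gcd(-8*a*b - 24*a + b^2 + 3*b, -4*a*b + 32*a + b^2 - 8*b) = 1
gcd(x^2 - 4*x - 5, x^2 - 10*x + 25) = x - 5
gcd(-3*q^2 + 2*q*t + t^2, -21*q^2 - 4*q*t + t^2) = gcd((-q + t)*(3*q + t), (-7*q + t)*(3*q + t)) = 3*q + t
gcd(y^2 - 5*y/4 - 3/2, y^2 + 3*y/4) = y + 3/4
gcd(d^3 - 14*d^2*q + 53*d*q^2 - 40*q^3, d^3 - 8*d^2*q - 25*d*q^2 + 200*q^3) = d^2 - 13*d*q + 40*q^2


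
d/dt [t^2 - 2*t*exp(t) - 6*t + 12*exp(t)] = -2*t*exp(t) + 2*t + 10*exp(t) - 6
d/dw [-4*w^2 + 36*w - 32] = 36 - 8*w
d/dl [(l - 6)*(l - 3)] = 2*l - 9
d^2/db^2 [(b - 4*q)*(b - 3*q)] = 2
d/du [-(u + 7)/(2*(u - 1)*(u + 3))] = (u^2 + 14*u + 17)/(2*(u^4 + 4*u^3 - 2*u^2 - 12*u + 9))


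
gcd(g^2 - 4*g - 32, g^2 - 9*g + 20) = 1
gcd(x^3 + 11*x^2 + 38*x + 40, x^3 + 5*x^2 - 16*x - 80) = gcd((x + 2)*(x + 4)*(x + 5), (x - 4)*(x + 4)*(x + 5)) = x^2 + 9*x + 20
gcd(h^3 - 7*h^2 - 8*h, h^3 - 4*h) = h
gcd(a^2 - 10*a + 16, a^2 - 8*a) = a - 8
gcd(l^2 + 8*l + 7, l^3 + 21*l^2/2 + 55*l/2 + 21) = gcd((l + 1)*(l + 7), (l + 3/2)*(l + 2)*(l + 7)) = l + 7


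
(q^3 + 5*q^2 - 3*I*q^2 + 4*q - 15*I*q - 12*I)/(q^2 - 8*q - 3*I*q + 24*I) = (q^2 + 5*q + 4)/(q - 8)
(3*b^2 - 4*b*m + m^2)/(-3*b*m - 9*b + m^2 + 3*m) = (-b + m)/(m + 3)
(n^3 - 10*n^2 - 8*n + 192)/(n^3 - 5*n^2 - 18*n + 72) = (n - 8)/(n - 3)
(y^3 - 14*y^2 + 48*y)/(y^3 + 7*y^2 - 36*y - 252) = y*(y - 8)/(y^2 + 13*y + 42)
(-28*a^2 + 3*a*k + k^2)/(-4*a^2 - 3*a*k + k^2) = (7*a + k)/(a + k)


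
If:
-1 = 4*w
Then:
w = -1/4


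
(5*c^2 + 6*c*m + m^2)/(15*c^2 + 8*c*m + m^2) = (c + m)/(3*c + m)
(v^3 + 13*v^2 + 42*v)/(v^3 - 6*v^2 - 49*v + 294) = v*(v + 6)/(v^2 - 13*v + 42)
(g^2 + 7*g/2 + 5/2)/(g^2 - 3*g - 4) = (g + 5/2)/(g - 4)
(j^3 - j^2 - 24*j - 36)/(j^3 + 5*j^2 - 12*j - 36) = (j^2 - 3*j - 18)/(j^2 + 3*j - 18)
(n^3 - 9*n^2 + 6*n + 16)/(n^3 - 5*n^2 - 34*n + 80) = (n + 1)/(n + 5)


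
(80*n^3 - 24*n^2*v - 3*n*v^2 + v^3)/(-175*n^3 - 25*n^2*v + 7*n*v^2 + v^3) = (16*n^2 - 8*n*v + v^2)/(-35*n^2 + 2*n*v + v^2)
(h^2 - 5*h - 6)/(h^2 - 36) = (h + 1)/(h + 6)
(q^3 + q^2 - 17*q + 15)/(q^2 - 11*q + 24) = (q^2 + 4*q - 5)/(q - 8)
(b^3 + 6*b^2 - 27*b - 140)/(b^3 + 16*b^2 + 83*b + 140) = (b - 5)/(b + 5)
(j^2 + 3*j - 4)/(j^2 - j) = (j + 4)/j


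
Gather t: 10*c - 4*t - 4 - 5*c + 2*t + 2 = 5*c - 2*t - 2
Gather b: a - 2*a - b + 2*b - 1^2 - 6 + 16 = -a + b + 9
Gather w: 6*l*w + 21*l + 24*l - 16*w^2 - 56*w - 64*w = 45*l - 16*w^2 + w*(6*l - 120)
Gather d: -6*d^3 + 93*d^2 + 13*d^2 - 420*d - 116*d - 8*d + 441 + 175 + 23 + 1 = -6*d^3 + 106*d^2 - 544*d + 640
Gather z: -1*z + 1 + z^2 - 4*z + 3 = z^2 - 5*z + 4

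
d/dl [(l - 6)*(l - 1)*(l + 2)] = 3*l^2 - 10*l - 8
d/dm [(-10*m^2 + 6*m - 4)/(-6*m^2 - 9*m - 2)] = 2*(63*m^2 - 4*m - 24)/(36*m^4 + 108*m^3 + 105*m^2 + 36*m + 4)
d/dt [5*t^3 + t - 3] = 15*t^2 + 1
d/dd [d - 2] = 1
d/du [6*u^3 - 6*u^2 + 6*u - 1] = 18*u^2 - 12*u + 6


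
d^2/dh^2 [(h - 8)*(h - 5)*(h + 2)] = 6*h - 22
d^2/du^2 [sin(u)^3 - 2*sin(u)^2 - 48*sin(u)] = -9*sin(u)^3 + 8*sin(u)^2 + 54*sin(u) - 4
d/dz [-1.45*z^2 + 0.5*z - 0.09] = 0.5 - 2.9*z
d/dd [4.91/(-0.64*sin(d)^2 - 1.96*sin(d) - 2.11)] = (6.2848*sin(d) + 9.6236)*cos(d)/(0.64*sin(d)^2 + 1.96*sin(d) + 2.11)^2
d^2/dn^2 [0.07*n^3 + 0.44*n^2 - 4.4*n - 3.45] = 0.42*n + 0.88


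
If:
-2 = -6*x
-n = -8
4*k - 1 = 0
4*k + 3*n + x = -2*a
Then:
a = -38/3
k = 1/4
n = 8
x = 1/3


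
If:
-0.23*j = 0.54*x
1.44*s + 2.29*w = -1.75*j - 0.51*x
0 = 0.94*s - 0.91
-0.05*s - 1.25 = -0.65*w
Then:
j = -3.89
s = 0.97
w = 2.00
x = 1.66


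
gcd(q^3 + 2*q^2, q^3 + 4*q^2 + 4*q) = q^2 + 2*q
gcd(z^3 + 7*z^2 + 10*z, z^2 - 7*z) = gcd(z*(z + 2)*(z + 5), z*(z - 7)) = z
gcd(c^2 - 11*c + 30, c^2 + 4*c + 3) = 1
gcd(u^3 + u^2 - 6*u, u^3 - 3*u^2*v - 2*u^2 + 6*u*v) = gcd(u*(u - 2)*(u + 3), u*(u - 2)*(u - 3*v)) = u^2 - 2*u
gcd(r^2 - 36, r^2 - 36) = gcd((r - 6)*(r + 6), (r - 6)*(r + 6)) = r^2 - 36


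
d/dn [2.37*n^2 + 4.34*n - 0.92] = 4.74*n + 4.34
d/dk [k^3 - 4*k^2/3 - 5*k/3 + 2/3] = 3*k^2 - 8*k/3 - 5/3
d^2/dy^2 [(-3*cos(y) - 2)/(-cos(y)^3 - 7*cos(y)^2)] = (-12*cos(y) - 81*tan(y)^4 - 283/cos(y) - 404/cos(y)^2 + 518/cos(y)^3 + 669/cos(y)^4)/(cos(y) + 7)^3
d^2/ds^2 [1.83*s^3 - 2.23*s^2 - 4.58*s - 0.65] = 10.98*s - 4.46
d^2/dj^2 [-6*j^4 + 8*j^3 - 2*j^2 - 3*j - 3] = -72*j^2 + 48*j - 4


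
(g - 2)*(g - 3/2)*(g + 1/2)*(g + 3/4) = g^4 - 9*g^3/4 - g^2 + 39*g/16 + 9/8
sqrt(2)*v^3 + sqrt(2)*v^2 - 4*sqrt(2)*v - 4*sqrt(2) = (v - 2)*(v + 2)*(sqrt(2)*v + sqrt(2))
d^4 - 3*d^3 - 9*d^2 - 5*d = d*(d - 5)*(d + 1)^2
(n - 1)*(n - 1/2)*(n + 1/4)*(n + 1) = n^4 - n^3/4 - 9*n^2/8 + n/4 + 1/8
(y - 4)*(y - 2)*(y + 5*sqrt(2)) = y^3 - 6*y^2 + 5*sqrt(2)*y^2 - 30*sqrt(2)*y + 8*y + 40*sqrt(2)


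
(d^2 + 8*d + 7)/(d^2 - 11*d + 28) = (d^2 + 8*d + 7)/(d^2 - 11*d + 28)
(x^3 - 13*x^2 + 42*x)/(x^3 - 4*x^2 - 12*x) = (x - 7)/(x + 2)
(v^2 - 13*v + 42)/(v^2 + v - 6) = (v^2 - 13*v + 42)/(v^2 + v - 6)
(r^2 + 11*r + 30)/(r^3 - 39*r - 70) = (r + 6)/(r^2 - 5*r - 14)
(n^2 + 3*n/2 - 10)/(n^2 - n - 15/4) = 2*(n + 4)/(2*n + 3)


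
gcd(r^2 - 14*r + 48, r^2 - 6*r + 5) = 1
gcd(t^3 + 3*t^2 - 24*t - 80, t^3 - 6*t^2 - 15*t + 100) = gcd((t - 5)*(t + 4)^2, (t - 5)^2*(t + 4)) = t^2 - t - 20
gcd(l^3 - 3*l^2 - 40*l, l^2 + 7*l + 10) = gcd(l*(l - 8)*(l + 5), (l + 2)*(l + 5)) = l + 5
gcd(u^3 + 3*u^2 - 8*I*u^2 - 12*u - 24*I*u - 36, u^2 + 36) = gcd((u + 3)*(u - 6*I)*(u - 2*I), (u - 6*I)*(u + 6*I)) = u - 6*I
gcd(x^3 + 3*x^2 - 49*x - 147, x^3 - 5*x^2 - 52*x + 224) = x + 7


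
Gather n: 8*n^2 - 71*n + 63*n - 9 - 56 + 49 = 8*n^2 - 8*n - 16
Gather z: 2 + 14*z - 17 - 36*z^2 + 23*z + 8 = -36*z^2 + 37*z - 7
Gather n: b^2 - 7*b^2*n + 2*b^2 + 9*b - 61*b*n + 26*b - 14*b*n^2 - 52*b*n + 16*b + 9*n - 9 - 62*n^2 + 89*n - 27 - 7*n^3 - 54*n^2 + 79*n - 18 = 3*b^2 + 51*b - 7*n^3 + n^2*(-14*b - 116) + n*(-7*b^2 - 113*b + 177) - 54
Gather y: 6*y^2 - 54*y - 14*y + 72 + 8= 6*y^2 - 68*y + 80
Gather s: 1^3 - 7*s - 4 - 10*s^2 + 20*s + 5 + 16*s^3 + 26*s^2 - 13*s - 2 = 16*s^3 + 16*s^2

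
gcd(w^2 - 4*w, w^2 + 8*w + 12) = 1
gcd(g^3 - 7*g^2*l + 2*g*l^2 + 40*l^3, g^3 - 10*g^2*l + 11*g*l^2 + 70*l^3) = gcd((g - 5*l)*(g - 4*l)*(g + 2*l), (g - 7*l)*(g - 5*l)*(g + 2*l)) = g^2 - 3*g*l - 10*l^2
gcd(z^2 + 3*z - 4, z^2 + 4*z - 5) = z - 1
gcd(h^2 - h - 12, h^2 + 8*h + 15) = h + 3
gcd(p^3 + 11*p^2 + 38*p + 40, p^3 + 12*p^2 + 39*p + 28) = p + 4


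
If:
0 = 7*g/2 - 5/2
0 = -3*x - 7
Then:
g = 5/7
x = -7/3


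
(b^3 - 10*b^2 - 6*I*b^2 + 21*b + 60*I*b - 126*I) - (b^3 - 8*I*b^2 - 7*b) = -10*b^2 + 2*I*b^2 + 28*b + 60*I*b - 126*I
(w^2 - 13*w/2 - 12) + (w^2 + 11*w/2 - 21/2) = 2*w^2 - w - 45/2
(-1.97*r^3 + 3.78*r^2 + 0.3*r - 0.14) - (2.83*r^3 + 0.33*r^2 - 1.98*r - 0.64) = -4.8*r^3 + 3.45*r^2 + 2.28*r + 0.5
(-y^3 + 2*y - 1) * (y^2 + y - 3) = -y^5 - y^4 + 5*y^3 + y^2 - 7*y + 3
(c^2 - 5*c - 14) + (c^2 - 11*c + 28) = 2*c^2 - 16*c + 14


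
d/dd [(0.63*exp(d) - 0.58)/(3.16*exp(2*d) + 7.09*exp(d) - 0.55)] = (-1.9908*exp(2*d) + 3.6656*exp(d) + 3.7657)*exp(d)/(9.9856*exp(4*d) + 44.8088*exp(3*d) + 46.7921*exp(2*d) - 7.799*exp(d) + 0.3025)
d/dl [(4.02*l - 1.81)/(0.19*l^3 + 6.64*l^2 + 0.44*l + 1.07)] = (-1.5276*l^3 - 25.6611*l^2 + 24.0368*l + 5.0978)/(0.0361*l^6 + 2.5232*l^5 + 44.2568*l^4 + 6.2498*l^3 + 14.4032*l^2 + 0.9416*l + 1.1449)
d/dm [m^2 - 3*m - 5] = 2*m - 3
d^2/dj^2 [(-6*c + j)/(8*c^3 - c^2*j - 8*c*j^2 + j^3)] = 2*(-(6*c - j)*(c^2 + 16*c*j - 3*j^2)^2 + (c^2 + 16*c*j - 3*j^2 - (6*c - j)*(8*c - 3*j))*(8*c^3 - c^2*j - 8*c*j^2 + j^3))/(8*c^3 - c^2*j - 8*c*j^2 + j^3)^3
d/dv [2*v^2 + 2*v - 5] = 4*v + 2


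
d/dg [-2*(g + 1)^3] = -6*(g + 1)^2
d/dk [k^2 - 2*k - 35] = 2*k - 2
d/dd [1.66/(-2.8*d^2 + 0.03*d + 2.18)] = (9.296*d - 0.0498)/(-2.8*d^2 + 0.03*d + 2.18)^2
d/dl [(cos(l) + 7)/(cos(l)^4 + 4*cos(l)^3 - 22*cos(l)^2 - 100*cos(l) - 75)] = (3*sin(l)^4 - 68*sin(l)^2 - 281*cos(l) + 9*cos(3*l) - 560)*sin(l)/((cos(l) - 5)^2*(cos(l) + 1)^2*(cos(l) + 3)^2*(cos(l) + 5)^2)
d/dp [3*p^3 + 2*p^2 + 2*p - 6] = 9*p^2 + 4*p + 2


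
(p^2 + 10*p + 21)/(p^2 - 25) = (p^2 + 10*p + 21)/(p^2 - 25)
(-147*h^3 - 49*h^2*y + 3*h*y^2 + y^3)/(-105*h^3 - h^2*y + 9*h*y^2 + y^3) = (-21*h^2 - 4*h*y + y^2)/(-15*h^2 + 2*h*y + y^2)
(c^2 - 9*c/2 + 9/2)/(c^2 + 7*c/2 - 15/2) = (c - 3)/(c + 5)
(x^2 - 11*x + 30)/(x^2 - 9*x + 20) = (x - 6)/(x - 4)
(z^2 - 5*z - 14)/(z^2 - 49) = (z + 2)/(z + 7)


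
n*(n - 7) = n^2 - 7*n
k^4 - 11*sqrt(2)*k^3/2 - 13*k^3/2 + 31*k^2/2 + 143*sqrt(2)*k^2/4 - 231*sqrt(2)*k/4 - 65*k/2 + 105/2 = (k - 7/2)*(k - 3)*(k - 5*sqrt(2))*(k - sqrt(2)/2)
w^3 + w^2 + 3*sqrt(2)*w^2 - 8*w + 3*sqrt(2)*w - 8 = (w + 1)*(w - sqrt(2))*(w + 4*sqrt(2))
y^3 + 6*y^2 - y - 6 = (y - 1)*(y + 1)*(y + 6)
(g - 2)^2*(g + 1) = g^3 - 3*g^2 + 4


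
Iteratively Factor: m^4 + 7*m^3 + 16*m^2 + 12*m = (m + 2)*(m^3 + 5*m^2 + 6*m) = (m + 2)^2*(m^2 + 3*m) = m*(m + 2)^2*(m + 3)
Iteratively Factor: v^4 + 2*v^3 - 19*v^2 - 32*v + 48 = (v + 3)*(v^3 - v^2 - 16*v + 16) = (v + 3)*(v + 4)*(v^2 - 5*v + 4) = (v - 4)*(v + 3)*(v + 4)*(v - 1)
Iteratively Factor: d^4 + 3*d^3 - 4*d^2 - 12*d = (d)*(d^3 + 3*d^2 - 4*d - 12) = d*(d + 2)*(d^2 + d - 6) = d*(d + 2)*(d + 3)*(d - 2)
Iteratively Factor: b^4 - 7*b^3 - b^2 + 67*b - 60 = (b - 4)*(b^3 - 3*b^2 - 13*b + 15) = (b - 5)*(b - 4)*(b^2 + 2*b - 3) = (b - 5)*(b - 4)*(b + 3)*(b - 1)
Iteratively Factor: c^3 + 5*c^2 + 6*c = (c + 2)*(c^2 + 3*c) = (c + 2)*(c + 3)*(c)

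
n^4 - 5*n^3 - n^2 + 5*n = n*(n - 5)*(n - 1)*(n + 1)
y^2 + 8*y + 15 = (y + 3)*(y + 5)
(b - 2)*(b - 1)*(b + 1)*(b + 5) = b^4 + 3*b^3 - 11*b^2 - 3*b + 10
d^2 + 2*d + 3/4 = (d + 1/2)*(d + 3/2)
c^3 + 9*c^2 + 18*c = c*(c + 3)*(c + 6)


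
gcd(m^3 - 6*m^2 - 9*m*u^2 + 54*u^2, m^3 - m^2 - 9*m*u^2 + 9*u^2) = -m^2 + 9*u^2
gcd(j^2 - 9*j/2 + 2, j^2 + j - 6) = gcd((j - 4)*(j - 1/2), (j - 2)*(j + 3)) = 1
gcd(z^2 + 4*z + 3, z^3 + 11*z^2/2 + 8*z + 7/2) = z + 1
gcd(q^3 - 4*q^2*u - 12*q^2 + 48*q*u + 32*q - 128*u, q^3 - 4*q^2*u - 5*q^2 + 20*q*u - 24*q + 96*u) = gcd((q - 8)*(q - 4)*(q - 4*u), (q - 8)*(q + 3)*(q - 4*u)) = q^2 - 4*q*u - 8*q + 32*u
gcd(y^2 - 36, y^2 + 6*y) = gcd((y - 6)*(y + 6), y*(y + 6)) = y + 6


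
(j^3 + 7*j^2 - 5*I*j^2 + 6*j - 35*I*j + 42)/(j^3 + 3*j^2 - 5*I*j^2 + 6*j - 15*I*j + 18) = (j + 7)/(j + 3)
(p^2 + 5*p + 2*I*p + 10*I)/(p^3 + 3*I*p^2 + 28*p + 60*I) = (p + 5)/(p^2 + I*p + 30)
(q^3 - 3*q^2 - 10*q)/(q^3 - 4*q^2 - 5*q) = (q + 2)/(q + 1)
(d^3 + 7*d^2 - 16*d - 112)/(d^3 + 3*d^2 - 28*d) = (d + 4)/d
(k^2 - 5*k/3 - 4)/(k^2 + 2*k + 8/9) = 3*(k - 3)/(3*k + 2)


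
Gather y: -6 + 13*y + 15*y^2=15*y^2 + 13*y - 6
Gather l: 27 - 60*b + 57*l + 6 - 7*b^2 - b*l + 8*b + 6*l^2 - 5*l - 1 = -7*b^2 - 52*b + 6*l^2 + l*(52 - b) + 32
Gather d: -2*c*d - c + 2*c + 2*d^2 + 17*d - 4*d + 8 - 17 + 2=c + 2*d^2 + d*(13 - 2*c) - 7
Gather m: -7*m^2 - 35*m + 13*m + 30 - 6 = -7*m^2 - 22*m + 24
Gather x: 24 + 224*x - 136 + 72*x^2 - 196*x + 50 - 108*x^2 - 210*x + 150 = -36*x^2 - 182*x + 88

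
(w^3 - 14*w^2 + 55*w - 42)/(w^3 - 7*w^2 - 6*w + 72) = (w^2 - 8*w + 7)/(w^2 - w - 12)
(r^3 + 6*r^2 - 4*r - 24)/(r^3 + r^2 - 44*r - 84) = (r - 2)/(r - 7)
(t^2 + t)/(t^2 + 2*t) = (t + 1)/(t + 2)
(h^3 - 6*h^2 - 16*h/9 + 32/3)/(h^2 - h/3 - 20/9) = (3*h^2 - 22*h + 24)/(3*h - 5)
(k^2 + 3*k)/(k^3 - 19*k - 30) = k/(k^2 - 3*k - 10)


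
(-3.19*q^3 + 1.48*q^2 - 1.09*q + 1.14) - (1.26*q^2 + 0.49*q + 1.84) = -3.19*q^3 + 0.22*q^2 - 1.58*q - 0.7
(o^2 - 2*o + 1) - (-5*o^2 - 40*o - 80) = 6*o^2 + 38*o + 81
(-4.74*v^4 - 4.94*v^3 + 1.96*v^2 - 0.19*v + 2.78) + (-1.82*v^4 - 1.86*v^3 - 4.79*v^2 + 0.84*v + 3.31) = -6.56*v^4 - 6.8*v^3 - 2.83*v^2 + 0.65*v + 6.09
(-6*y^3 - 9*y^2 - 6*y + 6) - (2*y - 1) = -6*y^3 - 9*y^2 - 8*y + 7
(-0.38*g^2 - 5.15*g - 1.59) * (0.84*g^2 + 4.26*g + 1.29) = -0.3192*g^4 - 5.9448*g^3 - 23.7648*g^2 - 13.4169*g - 2.0511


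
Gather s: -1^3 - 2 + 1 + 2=0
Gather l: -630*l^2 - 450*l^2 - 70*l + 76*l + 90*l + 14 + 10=-1080*l^2 + 96*l + 24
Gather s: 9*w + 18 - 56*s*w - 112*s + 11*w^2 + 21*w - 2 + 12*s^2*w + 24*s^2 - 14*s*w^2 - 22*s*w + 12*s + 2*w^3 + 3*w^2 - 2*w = s^2*(12*w + 24) + s*(-14*w^2 - 78*w - 100) + 2*w^3 + 14*w^2 + 28*w + 16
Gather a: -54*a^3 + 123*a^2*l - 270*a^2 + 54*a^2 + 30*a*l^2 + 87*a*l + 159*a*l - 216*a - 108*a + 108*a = -54*a^3 + a^2*(123*l - 216) + a*(30*l^2 + 246*l - 216)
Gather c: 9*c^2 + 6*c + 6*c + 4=9*c^2 + 12*c + 4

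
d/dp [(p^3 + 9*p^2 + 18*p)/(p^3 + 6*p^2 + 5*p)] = (-3*p^2 - 26*p - 63)/(p^4 + 12*p^3 + 46*p^2 + 60*p + 25)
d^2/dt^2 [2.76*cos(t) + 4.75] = -2.76*cos(t)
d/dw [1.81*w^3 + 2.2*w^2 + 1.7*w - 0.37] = 5.43*w^2 + 4.4*w + 1.7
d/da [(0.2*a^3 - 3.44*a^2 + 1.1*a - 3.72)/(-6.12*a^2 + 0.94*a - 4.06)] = (-1.224*a^4 + 0.375999999999998*a^3 + 1.0624*a^2 - 17.6*a - 0.9692)/(37.4544*a^4 - 11.5056*a^3 + 50.578*a^2 - 7.6328*a + 16.4836)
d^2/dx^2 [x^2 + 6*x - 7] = 2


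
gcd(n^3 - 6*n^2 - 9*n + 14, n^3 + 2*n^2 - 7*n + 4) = n - 1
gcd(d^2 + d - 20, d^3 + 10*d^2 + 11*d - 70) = d + 5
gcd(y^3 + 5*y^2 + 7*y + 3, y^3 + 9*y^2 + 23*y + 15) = y^2 + 4*y + 3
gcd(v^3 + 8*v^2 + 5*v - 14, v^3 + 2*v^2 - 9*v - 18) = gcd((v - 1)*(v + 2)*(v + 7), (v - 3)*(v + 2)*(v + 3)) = v + 2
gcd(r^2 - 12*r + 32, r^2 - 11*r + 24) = r - 8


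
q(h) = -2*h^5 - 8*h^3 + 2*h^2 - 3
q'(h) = -10*h^4 - 24*h^2 + 4*h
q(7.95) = -67409.71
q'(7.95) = -41430.62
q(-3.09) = 815.53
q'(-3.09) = -1153.18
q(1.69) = -63.47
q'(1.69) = -143.36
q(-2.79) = 524.41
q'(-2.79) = -803.90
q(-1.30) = 25.38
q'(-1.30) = -74.32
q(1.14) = -16.10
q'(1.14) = -43.52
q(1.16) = -17.00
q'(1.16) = -45.76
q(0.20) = -2.98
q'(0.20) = -0.18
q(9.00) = -123771.00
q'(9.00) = -67518.00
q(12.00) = -511203.00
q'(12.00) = -210768.00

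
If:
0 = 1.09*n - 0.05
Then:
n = 0.05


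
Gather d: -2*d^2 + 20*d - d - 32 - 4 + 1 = -2*d^2 + 19*d - 35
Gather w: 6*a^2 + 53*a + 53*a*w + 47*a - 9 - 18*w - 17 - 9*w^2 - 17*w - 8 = 6*a^2 + 100*a - 9*w^2 + w*(53*a - 35) - 34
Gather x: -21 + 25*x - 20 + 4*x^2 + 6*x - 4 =4*x^2 + 31*x - 45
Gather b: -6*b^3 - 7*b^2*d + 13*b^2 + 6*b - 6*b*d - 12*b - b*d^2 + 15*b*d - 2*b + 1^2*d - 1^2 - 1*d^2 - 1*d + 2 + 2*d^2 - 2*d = -6*b^3 + b^2*(13 - 7*d) + b*(-d^2 + 9*d - 8) + d^2 - 2*d + 1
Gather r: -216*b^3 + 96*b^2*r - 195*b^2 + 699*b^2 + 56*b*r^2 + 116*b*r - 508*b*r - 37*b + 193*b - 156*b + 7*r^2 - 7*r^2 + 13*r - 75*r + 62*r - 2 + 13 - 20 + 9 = -216*b^3 + 504*b^2 + 56*b*r^2 + r*(96*b^2 - 392*b)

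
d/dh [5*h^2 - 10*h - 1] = 10*h - 10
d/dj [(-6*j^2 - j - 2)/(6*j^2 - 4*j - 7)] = (30*j^2 + 108*j - 1)/(36*j^4 - 48*j^3 - 68*j^2 + 56*j + 49)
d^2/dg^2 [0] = 0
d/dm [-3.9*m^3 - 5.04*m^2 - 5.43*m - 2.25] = -11.7*m^2 - 10.08*m - 5.43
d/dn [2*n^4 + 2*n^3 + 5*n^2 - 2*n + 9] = 8*n^3 + 6*n^2 + 10*n - 2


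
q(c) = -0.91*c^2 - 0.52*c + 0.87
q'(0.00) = -0.52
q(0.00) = 0.87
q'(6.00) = -11.44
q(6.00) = -35.01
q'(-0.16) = -0.23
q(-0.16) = 0.93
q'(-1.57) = 2.34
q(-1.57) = -0.56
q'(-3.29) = 5.47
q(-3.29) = -7.27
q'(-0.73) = 0.81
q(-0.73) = 0.76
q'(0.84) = -2.05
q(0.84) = -0.21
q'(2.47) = -5.02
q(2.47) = -5.97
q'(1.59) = -3.41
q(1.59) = -2.26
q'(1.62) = -3.47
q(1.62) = -2.36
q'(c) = -1.82*c - 0.52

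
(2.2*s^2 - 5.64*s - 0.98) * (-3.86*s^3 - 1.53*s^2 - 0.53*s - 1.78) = -8.492*s^5 + 18.4044*s^4 + 11.246*s^3 + 0.5726*s^2 + 10.5586*s + 1.7444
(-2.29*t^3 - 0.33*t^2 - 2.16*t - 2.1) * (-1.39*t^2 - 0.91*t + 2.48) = 3.1831*t^5 + 2.5426*t^4 - 2.3765*t^3 + 4.0662*t^2 - 3.4458*t - 5.208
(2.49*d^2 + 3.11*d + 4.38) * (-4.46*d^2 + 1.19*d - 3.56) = -11.1054*d^4 - 10.9075*d^3 - 24.6983*d^2 - 5.8594*d - 15.5928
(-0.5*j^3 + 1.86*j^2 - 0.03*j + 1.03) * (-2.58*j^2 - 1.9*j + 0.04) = 1.29*j^5 - 3.8488*j^4 - 3.4766*j^3 - 2.526*j^2 - 1.9582*j + 0.0412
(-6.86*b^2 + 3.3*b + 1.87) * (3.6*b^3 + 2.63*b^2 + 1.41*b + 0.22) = -24.696*b^5 - 6.1618*b^4 + 5.7384*b^3 + 8.0619*b^2 + 3.3627*b + 0.4114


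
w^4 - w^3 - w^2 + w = w*(w - 1)^2*(w + 1)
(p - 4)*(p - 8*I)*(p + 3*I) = p^3 - 4*p^2 - 5*I*p^2 + 24*p + 20*I*p - 96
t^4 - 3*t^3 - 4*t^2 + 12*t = t*(t - 3)*(t - 2)*(t + 2)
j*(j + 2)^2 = j^3 + 4*j^2 + 4*j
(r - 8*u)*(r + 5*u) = r^2 - 3*r*u - 40*u^2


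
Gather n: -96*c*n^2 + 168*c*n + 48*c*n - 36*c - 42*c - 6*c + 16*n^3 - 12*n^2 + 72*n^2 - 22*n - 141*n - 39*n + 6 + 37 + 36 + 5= -84*c + 16*n^3 + n^2*(60 - 96*c) + n*(216*c - 202) + 84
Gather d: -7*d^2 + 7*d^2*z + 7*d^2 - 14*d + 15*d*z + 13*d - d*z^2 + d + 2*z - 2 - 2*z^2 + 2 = 7*d^2*z + d*(-z^2 + 15*z) - 2*z^2 + 2*z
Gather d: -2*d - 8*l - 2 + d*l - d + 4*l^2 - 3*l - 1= d*(l - 3) + 4*l^2 - 11*l - 3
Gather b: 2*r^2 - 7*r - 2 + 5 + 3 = 2*r^2 - 7*r + 6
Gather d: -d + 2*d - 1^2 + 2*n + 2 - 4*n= d - 2*n + 1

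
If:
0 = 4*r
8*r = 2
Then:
No Solution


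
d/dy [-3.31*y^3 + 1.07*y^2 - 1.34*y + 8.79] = -9.93*y^2 + 2.14*y - 1.34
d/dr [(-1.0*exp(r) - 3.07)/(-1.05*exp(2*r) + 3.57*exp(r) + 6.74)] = (-1.05*exp(2*r) - 6.447*exp(r) + 4.2199)*exp(r)/(1.1025*exp(4*r) - 7.497*exp(3*r) - 1.4091*exp(2*r) + 48.1236*exp(r) + 45.4276)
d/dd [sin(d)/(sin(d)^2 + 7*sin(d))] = -cos(d)/(sin(d) + 7)^2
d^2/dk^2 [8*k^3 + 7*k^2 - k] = 48*k + 14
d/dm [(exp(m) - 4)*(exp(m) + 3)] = (2*exp(m) - 1)*exp(m)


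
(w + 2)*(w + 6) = w^2 + 8*w + 12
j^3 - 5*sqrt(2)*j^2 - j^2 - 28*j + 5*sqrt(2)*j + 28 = (j - 1)*(j - 7*sqrt(2))*(j + 2*sqrt(2))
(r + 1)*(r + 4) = r^2 + 5*r + 4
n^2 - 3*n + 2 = (n - 2)*(n - 1)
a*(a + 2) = a^2 + 2*a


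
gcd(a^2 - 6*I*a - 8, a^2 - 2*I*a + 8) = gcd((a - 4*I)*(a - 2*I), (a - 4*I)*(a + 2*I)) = a - 4*I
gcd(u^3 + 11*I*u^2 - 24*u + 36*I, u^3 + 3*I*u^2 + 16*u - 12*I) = u^2 + 5*I*u + 6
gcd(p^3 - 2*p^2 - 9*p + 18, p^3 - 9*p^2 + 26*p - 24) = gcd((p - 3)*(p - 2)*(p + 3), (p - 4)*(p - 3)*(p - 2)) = p^2 - 5*p + 6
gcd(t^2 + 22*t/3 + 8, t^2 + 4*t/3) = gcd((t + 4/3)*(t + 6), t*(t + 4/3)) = t + 4/3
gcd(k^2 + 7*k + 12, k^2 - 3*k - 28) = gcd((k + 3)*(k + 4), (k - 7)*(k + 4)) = k + 4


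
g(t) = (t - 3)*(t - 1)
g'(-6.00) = -16.00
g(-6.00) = 63.00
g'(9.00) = 14.00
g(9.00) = 48.00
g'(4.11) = 4.22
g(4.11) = 3.45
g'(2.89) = 1.78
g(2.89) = -0.21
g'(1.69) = -0.62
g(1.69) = -0.90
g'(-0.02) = -4.04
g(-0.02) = 3.08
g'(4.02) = 4.04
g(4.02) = 3.08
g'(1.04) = -1.92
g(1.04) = -0.08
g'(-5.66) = -15.32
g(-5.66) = 57.68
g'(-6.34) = -16.68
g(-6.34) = 68.56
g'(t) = 2*t - 4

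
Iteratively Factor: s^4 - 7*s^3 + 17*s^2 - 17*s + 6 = (s - 3)*(s^3 - 4*s^2 + 5*s - 2) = (s - 3)*(s - 1)*(s^2 - 3*s + 2) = (s - 3)*(s - 2)*(s - 1)*(s - 1)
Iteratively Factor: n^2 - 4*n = (n)*(n - 4)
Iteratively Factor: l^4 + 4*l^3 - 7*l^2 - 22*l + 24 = (l + 4)*(l^3 - 7*l + 6) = (l - 1)*(l + 4)*(l^2 + l - 6) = (l - 1)*(l + 3)*(l + 4)*(l - 2)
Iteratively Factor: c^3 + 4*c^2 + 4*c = (c + 2)*(c^2 + 2*c) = (c + 2)^2*(c)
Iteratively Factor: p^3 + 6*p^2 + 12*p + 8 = (p + 2)*(p^2 + 4*p + 4) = (p + 2)^2*(p + 2)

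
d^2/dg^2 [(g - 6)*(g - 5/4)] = 2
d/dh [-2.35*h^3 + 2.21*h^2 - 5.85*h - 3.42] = -7.05*h^2 + 4.42*h - 5.85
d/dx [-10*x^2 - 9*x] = -20*x - 9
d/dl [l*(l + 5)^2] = (l + 5)*(3*l + 5)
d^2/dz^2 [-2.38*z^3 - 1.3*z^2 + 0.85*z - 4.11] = -14.28*z - 2.6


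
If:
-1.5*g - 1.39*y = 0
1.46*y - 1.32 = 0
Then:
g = -0.84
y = 0.90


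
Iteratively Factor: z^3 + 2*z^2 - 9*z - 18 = (z + 2)*(z^2 - 9) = (z + 2)*(z + 3)*(z - 3)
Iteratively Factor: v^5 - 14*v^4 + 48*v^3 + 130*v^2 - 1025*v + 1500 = (v - 5)*(v^4 - 9*v^3 + 3*v^2 + 145*v - 300) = (v - 5)^2*(v^3 - 4*v^2 - 17*v + 60) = (v - 5)^3*(v^2 + v - 12) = (v - 5)^3*(v + 4)*(v - 3)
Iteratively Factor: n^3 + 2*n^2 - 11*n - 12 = (n + 4)*(n^2 - 2*n - 3) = (n + 1)*(n + 4)*(n - 3)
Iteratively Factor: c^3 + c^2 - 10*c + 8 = (c + 4)*(c^2 - 3*c + 2) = (c - 1)*(c + 4)*(c - 2)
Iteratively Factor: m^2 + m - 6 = (m + 3)*(m - 2)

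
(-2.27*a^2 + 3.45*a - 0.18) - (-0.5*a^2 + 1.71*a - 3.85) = -1.77*a^2 + 1.74*a + 3.67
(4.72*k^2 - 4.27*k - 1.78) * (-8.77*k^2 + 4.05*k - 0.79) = -41.3944*k^4 + 56.5639*k^3 - 5.4117*k^2 - 3.8357*k + 1.4062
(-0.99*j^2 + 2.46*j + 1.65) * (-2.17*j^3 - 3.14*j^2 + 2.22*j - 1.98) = 2.1483*j^5 - 2.2296*j^4 - 13.5027*j^3 + 2.2404*j^2 - 1.2078*j - 3.267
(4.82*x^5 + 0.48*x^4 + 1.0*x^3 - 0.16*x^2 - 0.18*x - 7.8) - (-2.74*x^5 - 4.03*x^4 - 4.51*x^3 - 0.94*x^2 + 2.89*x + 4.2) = 7.56*x^5 + 4.51*x^4 + 5.51*x^3 + 0.78*x^2 - 3.07*x - 12.0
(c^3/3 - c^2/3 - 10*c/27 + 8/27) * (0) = 0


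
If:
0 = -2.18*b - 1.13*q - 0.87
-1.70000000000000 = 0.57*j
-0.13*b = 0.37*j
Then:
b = 8.49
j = -2.98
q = -17.15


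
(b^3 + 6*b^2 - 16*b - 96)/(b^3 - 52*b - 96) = (b^2 - 16)/(b^2 - 6*b - 16)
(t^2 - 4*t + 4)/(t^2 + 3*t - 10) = (t - 2)/(t + 5)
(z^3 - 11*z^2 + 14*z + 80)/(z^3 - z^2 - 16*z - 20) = (z - 8)/(z + 2)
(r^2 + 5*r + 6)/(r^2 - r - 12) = (r + 2)/(r - 4)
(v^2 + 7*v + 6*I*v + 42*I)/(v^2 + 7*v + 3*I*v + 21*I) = (v + 6*I)/(v + 3*I)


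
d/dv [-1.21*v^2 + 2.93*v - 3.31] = 2.93 - 2.42*v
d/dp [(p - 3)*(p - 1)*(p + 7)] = 3*p^2 + 6*p - 25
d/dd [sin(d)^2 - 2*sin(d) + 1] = 2*(sin(d) - 1)*cos(d)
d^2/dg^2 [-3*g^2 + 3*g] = -6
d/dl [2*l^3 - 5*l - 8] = 6*l^2 - 5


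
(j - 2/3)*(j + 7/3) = j^2 + 5*j/3 - 14/9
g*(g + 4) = g^2 + 4*g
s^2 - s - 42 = (s - 7)*(s + 6)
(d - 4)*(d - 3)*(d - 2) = d^3 - 9*d^2 + 26*d - 24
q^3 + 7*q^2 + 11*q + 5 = (q + 1)^2*(q + 5)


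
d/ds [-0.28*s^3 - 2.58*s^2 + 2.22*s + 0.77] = -0.84*s^2 - 5.16*s + 2.22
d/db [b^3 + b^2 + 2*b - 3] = 3*b^2 + 2*b + 2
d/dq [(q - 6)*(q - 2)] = 2*q - 8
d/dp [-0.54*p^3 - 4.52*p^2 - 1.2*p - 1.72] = -1.62*p^2 - 9.04*p - 1.2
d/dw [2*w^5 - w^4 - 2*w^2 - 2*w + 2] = 10*w^4 - 4*w^3 - 4*w - 2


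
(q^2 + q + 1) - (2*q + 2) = q^2 - q - 1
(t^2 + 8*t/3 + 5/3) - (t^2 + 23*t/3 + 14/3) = -5*t - 3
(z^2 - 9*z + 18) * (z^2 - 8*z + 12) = z^4 - 17*z^3 + 102*z^2 - 252*z + 216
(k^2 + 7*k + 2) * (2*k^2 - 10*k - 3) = 2*k^4 + 4*k^3 - 69*k^2 - 41*k - 6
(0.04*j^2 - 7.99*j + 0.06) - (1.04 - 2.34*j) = 0.04*j^2 - 5.65*j - 0.98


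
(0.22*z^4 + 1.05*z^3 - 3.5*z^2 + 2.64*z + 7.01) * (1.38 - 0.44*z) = -0.0968*z^5 - 0.1584*z^4 + 2.989*z^3 - 5.9916*z^2 + 0.5588*z + 9.6738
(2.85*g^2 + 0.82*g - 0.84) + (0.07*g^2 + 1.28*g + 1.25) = 2.92*g^2 + 2.1*g + 0.41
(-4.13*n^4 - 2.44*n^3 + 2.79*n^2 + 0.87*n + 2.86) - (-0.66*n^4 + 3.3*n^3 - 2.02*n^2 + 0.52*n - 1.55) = -3.47*n^4 - 5.74*n^3 + 4.81*n^2 + 0.35*n + 4.41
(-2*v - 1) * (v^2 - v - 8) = -2*v^3 + v^2 + 17*v + 8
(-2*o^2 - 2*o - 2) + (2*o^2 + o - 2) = -o - 4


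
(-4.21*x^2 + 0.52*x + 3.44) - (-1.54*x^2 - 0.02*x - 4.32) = -2.67*x^2 + 0.54*x + 7.76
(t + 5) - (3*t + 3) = 2 - 2*t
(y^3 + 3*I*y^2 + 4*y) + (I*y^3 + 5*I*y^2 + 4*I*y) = y^3 + I*y^3 + 8*I*y^2 + 4*y + 4*I*y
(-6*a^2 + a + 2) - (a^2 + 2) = -7*a^2 + a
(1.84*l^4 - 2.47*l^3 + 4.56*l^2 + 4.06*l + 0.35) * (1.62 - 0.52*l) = -0.9568*l^5 + 4.2652*l^4 - 6.3726*l^3 + 5.276*l^2 + 6.3952*l + 0.567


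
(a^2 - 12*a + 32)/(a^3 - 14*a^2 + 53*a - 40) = (a - 4)/(a^2 - 6*a + 5)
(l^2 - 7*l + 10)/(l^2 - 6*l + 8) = (l - 5)/(l - 4)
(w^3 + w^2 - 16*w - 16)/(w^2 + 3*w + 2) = (w^2 - 16)/(w + 2)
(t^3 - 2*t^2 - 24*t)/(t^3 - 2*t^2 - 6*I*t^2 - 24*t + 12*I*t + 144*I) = t/(t - 6*I)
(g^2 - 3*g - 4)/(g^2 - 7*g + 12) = (g + 1)/(g - 3)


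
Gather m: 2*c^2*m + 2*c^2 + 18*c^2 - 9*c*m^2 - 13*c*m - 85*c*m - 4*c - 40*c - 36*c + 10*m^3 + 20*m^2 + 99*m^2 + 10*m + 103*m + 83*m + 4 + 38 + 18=20*c^2 - 80*c + 10*m^3 + m^2*(119 - 9*c) + m*(2*c^2 - 98*c + 196) + 60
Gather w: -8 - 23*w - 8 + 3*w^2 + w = 3*w^2 - 22*w - 16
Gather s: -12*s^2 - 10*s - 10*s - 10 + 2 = -12*s^2 - 20*s - 8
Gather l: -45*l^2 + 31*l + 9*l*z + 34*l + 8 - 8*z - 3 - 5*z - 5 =-45*l^2 + l*(9*z + 65) - 13*z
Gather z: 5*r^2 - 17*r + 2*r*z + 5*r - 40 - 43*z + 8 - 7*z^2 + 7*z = 5*r^2 - 12*r - 7*z^2 + z*(2*r - 36) - 32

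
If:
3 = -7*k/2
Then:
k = -6/7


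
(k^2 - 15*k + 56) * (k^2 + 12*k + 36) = k^4 - 3*k^3 - 88*k^2 + 132*k + 2016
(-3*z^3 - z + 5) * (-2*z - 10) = 6*z^4 + 30*z^3 + 2*z^2 - 50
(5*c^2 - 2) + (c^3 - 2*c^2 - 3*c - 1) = c^3 + 3*c^2 - 3*c - 3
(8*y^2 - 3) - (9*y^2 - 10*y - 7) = -y^2 + 10*y + 4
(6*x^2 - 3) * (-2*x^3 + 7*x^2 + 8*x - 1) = -12*x^5 + 42*x^4 + 54*x^3 - 27*x^2 - 24*x + 3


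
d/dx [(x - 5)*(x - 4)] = 2*x - 9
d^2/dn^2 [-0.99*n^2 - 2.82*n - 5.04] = -1.98000000000000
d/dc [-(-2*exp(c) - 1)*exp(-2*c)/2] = -(exp(c) + 1)*exp(-2*c)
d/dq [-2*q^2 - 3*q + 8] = -4*q - 3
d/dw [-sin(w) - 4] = -cos(w)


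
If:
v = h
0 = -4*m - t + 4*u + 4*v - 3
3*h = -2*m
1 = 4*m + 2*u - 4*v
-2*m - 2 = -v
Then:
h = 1/2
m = -3/4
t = 14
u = 3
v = 1/2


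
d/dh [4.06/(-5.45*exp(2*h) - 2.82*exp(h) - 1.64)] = (44.254*exp(h) + 11.4492)*exp(h)/(5.45*exp(2*h) + 2.82*exp(h) + 1.64)^2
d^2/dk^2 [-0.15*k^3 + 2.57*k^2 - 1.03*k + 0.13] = 5.14 - 0.9*k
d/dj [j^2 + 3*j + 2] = 2*j + 3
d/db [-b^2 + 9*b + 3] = 9 - 2*b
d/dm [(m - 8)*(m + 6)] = 2*m - 2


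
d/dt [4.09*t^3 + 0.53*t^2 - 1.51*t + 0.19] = 12.27*t^2 + 1.06*t - 1.51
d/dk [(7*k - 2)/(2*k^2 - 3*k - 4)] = 2*(-7*k^2 + 4*k - 17)/(4*k^4 - 12*k^3 - 7*k^2 + 24*k + 16)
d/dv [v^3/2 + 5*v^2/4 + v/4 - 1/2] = 3*v^2/2 + 5*v/2 + 1/4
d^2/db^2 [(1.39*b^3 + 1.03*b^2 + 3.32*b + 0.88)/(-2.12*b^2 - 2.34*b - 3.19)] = (-16.0451519999999*b^3 - 44.191092*b^2 + 23.653278*b + 30.86765)/(9.528128*b^6 + 31.550688*b^5 + 77.836224*b^4 + 107.762616*b^3 + 117.121488*b^2 + 71.436222*b + 32.461759)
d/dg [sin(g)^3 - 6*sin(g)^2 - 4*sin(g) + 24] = (3*sin(g)^2 - 12*sin(g) - 4)*cos(g)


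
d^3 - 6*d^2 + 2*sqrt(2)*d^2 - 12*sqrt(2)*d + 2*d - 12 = (d - 6)*(d + sqrt(2))^2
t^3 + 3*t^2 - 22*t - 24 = (t - 4)*(t + 1)*(t + 6)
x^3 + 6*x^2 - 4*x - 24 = (x - 2)*(x + 2)*(x + 6)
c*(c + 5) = c^2 + 5*c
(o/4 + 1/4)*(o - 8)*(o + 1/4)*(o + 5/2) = o^4/4 - 17*o^3/16 - 213*o^2/32 - 211*o/32 - 5/4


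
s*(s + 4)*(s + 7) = s^3 + 11*s^2 + 28*s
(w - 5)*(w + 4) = w^2 - w - 20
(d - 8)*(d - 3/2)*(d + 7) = d^3 - 5*d^2/2 - 109*d/2 + 84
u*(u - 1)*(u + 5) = u^3 + 4*u^2 - 5*u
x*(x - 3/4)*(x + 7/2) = x^3 + 11*x^2/4 - 21*x/8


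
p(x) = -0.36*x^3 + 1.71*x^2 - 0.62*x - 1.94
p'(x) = -1.08*x^2 + 3.42*x - 0.62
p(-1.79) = 6.71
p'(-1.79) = -10.20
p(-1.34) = 2.83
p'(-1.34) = -7.14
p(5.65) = -15.79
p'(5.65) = -15.77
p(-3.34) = 32.62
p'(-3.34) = -24.09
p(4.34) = -1.85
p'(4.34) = -6.12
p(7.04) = -47.16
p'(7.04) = -30.07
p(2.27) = 1.25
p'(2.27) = 1.58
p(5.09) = -8.27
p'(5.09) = -11.19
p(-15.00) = 1607.11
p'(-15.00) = -294.92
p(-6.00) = 141.10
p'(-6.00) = -60.02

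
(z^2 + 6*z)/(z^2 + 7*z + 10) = z*(z + 6)/(z^2 + 7*z + 10)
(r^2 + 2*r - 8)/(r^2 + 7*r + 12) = (r - 2)/(r + 3)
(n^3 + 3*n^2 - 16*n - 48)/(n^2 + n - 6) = (n^2 - 16)/(n - 2)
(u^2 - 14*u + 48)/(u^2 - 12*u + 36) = (u - 8)/(u - 6)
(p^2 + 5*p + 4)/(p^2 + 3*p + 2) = (p + 4)/(p + 2)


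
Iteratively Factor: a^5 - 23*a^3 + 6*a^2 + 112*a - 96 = (a + 3)*(a^4 - 3*a^3 - 14*a^2 + 48*a - 32) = (a + 3)*(a + 4)*(a^3 - 7*a^2 + 14*a - 8) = (a - 1)*(a + 3)*(a + 4)*(a^2 - 6*a + 8) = (a - 2)*(a - 1)*(a + 3)*(a + 4)*(a - 4)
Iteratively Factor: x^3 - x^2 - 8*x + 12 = (x + 3)*(x^2 - 4*x + 4) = (x - 2)*(x + 3)*(x - 2)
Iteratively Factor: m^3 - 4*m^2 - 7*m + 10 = (m - 5)*(m^2 + m - 2) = (m - 5)*(m - 1)*(m + 2)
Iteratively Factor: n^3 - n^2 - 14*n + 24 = (n - 3)*(n^2 + 2*n - 8) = (n - 3)*(n - 2)*(n + 4)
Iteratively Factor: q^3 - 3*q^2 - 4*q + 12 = (q + 2)*(q^2 - 5*q + 6) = (q - 2)*(q + 2)*(q - 3)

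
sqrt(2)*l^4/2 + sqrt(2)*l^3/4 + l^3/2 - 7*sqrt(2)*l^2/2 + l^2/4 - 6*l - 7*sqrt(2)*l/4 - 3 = (l + 1/2)*(l - 2*sqrt(2))*(l + 3*sqrt(2)/2)*(sqrt(2)*l/2 + 1)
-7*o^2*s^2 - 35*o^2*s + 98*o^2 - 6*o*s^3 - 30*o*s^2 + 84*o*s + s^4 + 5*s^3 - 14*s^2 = (-7*o + s)*(o + s)*(s - 2)*(s + 7)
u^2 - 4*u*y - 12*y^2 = (u - 6*y)*(u + 2*y)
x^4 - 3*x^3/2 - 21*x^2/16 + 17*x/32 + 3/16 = (x - 2)*(x - 1/2)*(x + 1/4)*(x + 3/4)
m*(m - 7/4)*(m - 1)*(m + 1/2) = m^4 - 9*m^3/4 + 3*m^2/8 + 7*m/8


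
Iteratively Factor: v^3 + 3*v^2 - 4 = (v + 2)*(v^2 + v - 2) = (v - 1)*(v + 2)*(v + 2)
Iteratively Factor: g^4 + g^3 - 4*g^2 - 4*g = (g + 1)*(g^3 - 4*g) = g*(g + 1)*(g^2 - 4) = g*(g + 1)*(g + 2)*(g - 2)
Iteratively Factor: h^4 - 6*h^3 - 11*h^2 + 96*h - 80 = (h - 4)*(h^3 - 2*h^2 - 19*h + 20) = (h - 5)*(h - 4)*(h^2 + 3*h - 4) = (h - 5)*(h - 4)*(h - 1)*(h + 4)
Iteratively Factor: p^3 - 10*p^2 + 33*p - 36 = (p - 3)*(p^2 - 7*p + 12) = (p - 3)^2*(p - 4)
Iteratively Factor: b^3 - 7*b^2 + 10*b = (b - 5)*(b^2 - 2*b) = b*(b - 5)*(b - 2)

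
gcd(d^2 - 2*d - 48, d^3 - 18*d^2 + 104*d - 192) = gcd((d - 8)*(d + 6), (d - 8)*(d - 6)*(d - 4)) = d - 8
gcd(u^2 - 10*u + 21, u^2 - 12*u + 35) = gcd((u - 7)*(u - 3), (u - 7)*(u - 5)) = u - 7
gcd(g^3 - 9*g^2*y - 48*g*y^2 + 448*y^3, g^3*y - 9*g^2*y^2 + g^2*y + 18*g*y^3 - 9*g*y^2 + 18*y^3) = 1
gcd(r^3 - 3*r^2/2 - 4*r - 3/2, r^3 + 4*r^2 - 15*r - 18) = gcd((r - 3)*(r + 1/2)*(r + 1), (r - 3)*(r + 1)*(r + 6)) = r^2 - 2*r - 3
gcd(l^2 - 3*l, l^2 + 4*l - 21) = l - 3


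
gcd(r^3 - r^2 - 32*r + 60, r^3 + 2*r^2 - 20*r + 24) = r^2 + 4*r - 12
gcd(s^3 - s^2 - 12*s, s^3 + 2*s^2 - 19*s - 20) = s - 4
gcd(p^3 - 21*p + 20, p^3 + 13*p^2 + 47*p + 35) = p + 5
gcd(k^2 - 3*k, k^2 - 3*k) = k^2 - 3*k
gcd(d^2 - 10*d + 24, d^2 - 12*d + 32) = d - 4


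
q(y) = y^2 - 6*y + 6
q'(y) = 2*y - 6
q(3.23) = -2.95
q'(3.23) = 0.46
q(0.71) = 2.24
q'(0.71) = -4.58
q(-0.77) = 11.21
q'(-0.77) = -7.54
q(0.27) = 4.45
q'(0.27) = -5.46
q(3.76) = -2.42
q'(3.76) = 1.52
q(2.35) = -2.58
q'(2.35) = -1.30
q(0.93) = 1.28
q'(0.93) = -4.14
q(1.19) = 0.28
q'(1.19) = -3.62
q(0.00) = 6.00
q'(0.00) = -6.00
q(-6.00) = 78.00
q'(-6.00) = -18.00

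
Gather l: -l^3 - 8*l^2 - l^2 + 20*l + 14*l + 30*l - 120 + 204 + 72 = -l^3 - 9*l^2 + 64*l + 156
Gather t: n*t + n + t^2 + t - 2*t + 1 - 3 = n + t^2 + t*(n - 1) - 2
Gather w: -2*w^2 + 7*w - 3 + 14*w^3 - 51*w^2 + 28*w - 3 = 14*w^3 - 53*w^2 + 35*w - 6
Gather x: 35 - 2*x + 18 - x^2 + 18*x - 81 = -x^2 + 16*x - 28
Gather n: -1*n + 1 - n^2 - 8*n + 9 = -n^2 - 9*n + 10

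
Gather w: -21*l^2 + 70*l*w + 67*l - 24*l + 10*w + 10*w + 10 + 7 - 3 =-21*l^2 + 43*l + w*(70*l + 20) + 14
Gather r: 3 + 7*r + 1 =7*r + 4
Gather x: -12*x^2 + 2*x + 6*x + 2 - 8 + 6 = -12*x^2 + 8*x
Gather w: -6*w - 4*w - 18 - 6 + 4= -10*w - 20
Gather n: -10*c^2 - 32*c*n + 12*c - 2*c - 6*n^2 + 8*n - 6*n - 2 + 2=-10*c^2 + 10*c - 6*n^2 + n*(2 - 32*c)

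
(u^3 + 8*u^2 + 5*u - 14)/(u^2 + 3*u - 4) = (u^2 + 9*u + 14)/(u + 4)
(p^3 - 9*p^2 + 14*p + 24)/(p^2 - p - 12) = (p^2 - 5*p - 6)/(p + 3)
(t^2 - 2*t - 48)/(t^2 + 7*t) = (t^2 - 2*t - 48)/(t*(t + 7))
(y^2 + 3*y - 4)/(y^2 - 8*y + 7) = (y + 4)/(y - 7)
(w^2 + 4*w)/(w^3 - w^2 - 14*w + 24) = w/(w^2 - 5*w + 6)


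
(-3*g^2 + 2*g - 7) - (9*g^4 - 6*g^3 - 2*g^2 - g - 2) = -9*g^4 + 6*g^3 - g^2 + 3*g - 5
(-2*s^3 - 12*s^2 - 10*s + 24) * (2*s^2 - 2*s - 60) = -4*s^5 - 20*s^4 + 124*s^3 + 788*s^2 + 552*s - 1440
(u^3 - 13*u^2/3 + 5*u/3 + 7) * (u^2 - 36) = u^5 - 13*u^4/3 - 103*u^3/3 + 163*u^2 - 60*u - 252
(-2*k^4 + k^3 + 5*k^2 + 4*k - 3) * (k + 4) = -2*k^5 - 7*k^4 + 9*k^3 + 24*k^2 + 13*k - 12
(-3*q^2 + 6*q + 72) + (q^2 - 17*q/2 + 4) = -2*q^2 - 5*q/2 + 76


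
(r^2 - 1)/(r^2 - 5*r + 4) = (r + 1)/(r - 4)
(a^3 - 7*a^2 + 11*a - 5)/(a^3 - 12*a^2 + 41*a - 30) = (a - 1)/(a - 6)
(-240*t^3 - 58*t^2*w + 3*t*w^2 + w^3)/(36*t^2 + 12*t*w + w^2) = (-40*t^2 - 3*t*w + w^2)/(6*t + w)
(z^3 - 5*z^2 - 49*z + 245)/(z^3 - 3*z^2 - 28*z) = (z^2 + 2*z - 35)/(z*(z + 4))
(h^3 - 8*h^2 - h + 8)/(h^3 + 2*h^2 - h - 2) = (h - 8)/(h + 2)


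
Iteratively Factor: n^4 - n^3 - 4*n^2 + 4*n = (n)*(n^3 - n^2 - 4*n + 4) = n*(n + 2)*(n^2 - 3*n + 2) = n*(n - 2)*(n + 2)*(n - 1)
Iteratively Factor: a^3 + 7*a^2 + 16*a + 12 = (a + 2)*(a^2 + 5*a + 6) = (a + 2)^2*(a + 3)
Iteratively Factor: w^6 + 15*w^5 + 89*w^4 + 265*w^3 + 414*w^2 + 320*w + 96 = (w + 1)*(w^5 + 14*w^4 + 75*w^3 + 190*w^2 + 224*w + 96) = (w + 1)^2*(w^4 + 13*w^3 + 62*w^2 + 128*w + 96) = (w + 1)^2*(w + 3)*(w^3 + 10*w^2 + 32*w + 32) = (w + 1)^2*(w + 3)*(w + 4)*(w^2 + 6*w + 8) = (w + 1)^2*(w + 3)*(w + 4)^2*(w + 2)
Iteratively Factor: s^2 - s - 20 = (s - 5)*(s + 4)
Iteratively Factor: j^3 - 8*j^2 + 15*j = (j - 5)*(j^2 - 3*j) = (j - 5)*(j - 3)*(j)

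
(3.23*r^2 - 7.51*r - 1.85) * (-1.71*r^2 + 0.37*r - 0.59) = -5.5233*r^4 + 14.0372*r^3 - 1.5209*r^2 + 3.7464*r + 1.0915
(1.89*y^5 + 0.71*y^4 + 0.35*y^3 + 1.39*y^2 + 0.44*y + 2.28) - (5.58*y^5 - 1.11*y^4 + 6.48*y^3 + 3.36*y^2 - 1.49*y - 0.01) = -3.69*y^5 + 1.82*y^4 - 6.13*y^3 - 1.97*y^2 + 1.93*y + 2.29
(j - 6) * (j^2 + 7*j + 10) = j^3 + j^2 - 32*j - 60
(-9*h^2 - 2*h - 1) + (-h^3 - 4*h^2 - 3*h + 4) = -h^3 - 13*h^2 - 5*h + 3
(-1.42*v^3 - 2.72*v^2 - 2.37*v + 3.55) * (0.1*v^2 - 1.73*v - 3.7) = -0.142*v^5 + 2.1846*v^4 + 9.7226*v^3 + 14.5191*v^2 + 2.6275*v - 13.135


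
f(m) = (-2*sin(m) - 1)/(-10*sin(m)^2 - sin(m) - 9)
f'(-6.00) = 0.09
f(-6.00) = 0.15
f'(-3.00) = -0.23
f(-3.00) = 0.08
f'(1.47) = -0.01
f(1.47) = 0.15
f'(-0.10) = 0.23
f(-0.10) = 0.09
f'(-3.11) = -0.22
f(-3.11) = 0.10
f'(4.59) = -0.01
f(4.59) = -0.06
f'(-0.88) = 0.07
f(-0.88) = -0.04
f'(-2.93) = -0.23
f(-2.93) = 0.06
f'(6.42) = 0.16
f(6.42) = 0.14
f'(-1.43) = 0.01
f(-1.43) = -0.06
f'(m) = (20*sin(m)*cos(m) + cos(m))*(-2*sin(m) - 1)/(-10*sin(m)^2 - sin(m) - 9)^2 - 2*cos(m)/(-10*sin(m)^2 - sin(m) - 9) = (-20*sin(m)^2 - 20*sin(m) + 17)*cos(m)/(10*sin(m)^2 + sin(m) + 9)^2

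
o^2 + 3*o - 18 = (o - 3)*(o + 6)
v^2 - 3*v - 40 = (v - 8)*(v + 5)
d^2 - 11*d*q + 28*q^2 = (d - 7*q)*(d - 4*q)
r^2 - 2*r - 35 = (r - 7)*(r + 5)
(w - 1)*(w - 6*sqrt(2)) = w^2 - 6*sqrt(2)*w - w + 6*sqrt(2)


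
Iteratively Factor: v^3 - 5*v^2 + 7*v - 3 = (v - 1)*(v^2 - 4*v + 3) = (v - 1)^2*(v - 3)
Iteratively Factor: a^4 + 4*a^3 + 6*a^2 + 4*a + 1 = (a + 1)*(a^3 + 3*a^2 + 3*a + 1) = (a + 1)^2*(a^2 + 2*a + 1) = (a + 1)^3*(a + 1)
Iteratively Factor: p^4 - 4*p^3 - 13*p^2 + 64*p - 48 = (p + 4)*(p^3 - 8*p^2 + 19*p - 12) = (p - 4)*(p + 4)*(p^2 - 4*p + 3) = (p - 4)*(p - 1)*(p + 4)*(p - 3)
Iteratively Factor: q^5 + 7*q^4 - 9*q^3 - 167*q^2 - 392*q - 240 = (q - 5)*(q^4 + 12*q^3 + 51*q^2 + 88*q + 48) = (q - 5)*(q + 1)*(q^3 + 11*q^2 + 40*q + 48) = (q - 5)*(q + 1)*(q + 4)*(q^2 + 7*q + 12) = (q - 5)*(q + 1)*(q + 4)^2*(q + 3)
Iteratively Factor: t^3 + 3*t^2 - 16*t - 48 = (t + 3)*(t^2 - 16) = (t - 4)*(t + 3)*(t + 4)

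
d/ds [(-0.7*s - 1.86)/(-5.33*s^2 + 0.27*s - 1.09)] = (-3.731*s^2 - 19.8276*s + 1.2652)/(28.4089*s^4 - 2.8782*s^3 + 11.6923*s^2 - 0.5886*s + 1.1881)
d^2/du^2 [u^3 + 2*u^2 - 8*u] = 6*u + 4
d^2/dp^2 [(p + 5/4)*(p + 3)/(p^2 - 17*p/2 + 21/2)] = 6*(34*p^3 - 54*p^2 - 612*p + 1923)/(8*p^6 - 204*p^5 + 1986*p^4 - 9197*p^3 + 20853*p^2 - 22491*p + 9261)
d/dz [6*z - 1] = 6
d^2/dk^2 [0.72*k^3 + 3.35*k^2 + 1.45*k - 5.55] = 4.32*k + 6.7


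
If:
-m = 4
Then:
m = -4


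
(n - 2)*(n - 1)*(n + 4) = n^3 + n^2 - 10*n + 8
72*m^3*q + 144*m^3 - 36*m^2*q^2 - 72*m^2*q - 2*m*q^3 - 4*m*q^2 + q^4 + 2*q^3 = (-6*m + q)*(-2*m + q)*(6*m + q)*(q + 2)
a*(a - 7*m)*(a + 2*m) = a^3 - 5*a^2*m - 14*a*m^2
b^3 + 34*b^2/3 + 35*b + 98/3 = (b + 2)*(b + 7/3)*(b + 7)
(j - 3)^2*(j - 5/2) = j^3 - 17*j^2/2 + 24*j - 45/2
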